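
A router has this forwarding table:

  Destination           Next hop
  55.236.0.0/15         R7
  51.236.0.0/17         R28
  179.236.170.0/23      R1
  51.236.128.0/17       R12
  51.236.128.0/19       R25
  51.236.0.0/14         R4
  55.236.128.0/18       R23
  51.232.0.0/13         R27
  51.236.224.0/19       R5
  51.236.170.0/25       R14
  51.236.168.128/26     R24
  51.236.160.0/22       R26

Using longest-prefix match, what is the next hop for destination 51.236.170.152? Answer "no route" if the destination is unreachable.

R12

Routes whose prefix contains 51.236.170.152:
  51.232.0.0/13 (51.232.0.0 - 51.239.255.255) -> R27
  51.236.0.0/14 (51.236.0.0 - 51.239.255.255) -> R4
  51.236.128.0/17 (51.236.128.0 - 51.236.255.255) -> R12
More-specific entries that do NOT match:
  51.236.168.128/26 (51.236.168.128 - 51.236.168.191) does not contain 51.236.170.152
  51.236.170.0/25 (51.236.170.0 - 51.236.170.127) does not contain 51.236.170.152
  179.236.170.0/23 (179.236.170.0 - 179.236.171.255) does not contain 51.236.170.152
  51.236.160.0/22 (51.236.160.0 - 51.236.163.255) does not contain 51.236.170.152
  51.236.128.0/19 (51.236.128.0 - 51.236.159.255) does not contain 51.236.170.152
  51.236.224.0/19 (51.236.224.0 - 51.236.255.255) does not contain 51.236.170.152
  55.236.128.0/18 (55.236.128.0 - 55.236.191.255) does not contain 51.236.170.152
Longest matching prefix is /17 -> next hop R12.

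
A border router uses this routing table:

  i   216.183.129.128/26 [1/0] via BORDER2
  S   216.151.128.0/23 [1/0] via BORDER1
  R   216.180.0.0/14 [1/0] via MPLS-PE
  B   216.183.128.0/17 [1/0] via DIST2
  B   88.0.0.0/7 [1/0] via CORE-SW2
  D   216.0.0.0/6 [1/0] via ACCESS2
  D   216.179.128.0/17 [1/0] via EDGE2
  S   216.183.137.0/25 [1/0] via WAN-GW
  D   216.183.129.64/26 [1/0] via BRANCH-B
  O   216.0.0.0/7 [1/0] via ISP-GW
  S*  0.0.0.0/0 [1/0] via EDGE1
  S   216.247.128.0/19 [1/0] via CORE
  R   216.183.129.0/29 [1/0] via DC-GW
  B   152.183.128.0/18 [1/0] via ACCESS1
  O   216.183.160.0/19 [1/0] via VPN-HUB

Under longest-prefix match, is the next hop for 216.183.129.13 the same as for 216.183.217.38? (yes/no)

216.183.129.13: longest match 216.183.128.0/17 -> DIST2
216.183.217.38: longest match 216.183.128.0/17 -> DIST2

yes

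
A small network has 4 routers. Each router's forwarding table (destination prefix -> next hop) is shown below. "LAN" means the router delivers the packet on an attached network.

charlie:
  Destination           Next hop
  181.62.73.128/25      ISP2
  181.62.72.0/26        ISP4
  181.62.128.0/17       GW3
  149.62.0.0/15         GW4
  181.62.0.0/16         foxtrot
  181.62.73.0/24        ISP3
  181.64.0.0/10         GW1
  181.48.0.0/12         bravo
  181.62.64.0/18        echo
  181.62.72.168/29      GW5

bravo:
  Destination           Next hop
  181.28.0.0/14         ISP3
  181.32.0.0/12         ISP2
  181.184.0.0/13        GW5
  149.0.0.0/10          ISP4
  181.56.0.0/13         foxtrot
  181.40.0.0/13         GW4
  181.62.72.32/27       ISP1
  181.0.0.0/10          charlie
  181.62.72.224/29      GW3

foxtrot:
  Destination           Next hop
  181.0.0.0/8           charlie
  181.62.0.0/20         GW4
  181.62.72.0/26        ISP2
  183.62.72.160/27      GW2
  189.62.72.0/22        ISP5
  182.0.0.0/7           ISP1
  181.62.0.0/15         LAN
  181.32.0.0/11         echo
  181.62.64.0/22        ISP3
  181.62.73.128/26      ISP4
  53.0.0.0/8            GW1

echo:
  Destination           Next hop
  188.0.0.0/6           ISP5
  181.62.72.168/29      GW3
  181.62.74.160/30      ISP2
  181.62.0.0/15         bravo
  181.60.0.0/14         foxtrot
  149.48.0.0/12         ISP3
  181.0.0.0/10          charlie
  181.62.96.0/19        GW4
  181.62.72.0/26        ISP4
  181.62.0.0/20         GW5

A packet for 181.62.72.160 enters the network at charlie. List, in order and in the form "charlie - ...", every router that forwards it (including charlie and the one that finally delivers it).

At charlie: longest match for 181.62.72.160 is 181.62.64.0/18 -> echo
At echo: longest match for 181.62.72.160 is 181.62.0.0/15 -> bravo
At bravo: longest match for 181.62.72.160 is 181.56.0.0/13 -> foxtrot
At foxtrot: longest match for 181.62.72.160 is 181.62.0.0/15 -> LAN

charlie - echo - bravo - foxtrot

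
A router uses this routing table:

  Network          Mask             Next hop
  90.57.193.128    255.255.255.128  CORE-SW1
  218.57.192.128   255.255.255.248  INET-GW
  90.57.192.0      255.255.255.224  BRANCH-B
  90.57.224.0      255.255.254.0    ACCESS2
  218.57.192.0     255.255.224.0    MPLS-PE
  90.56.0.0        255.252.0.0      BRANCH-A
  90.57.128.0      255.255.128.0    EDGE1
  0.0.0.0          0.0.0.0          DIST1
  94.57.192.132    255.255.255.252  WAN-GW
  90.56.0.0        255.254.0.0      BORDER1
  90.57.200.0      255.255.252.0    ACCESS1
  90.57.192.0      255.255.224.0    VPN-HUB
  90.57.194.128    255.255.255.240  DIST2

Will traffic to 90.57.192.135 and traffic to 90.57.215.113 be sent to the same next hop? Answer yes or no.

90.57.192.135: longest match 90.57.192.0/19 -> VPN-HUB
90.57.215.113: longest match 90.57.192.0/19 -> VPN-HUB

yes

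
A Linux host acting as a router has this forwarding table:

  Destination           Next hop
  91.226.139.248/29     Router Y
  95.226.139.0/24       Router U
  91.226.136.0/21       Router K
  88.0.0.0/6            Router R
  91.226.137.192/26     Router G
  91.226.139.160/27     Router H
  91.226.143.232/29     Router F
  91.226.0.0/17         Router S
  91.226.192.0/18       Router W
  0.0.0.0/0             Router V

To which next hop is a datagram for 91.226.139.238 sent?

Routes whose prefix contains 91.226.139.238:
  0.0.0.0/0 (default, matches everything) -> Router V
  88.0.0.0/6 (88.0.0.0 - 91.255.255.255) -> Router R
  91.226.136.0/21 (91.226.136.0 - 91.226.143.255) -> Router K
More-specific entries that do NOT match:
  91.226.139.248/29 (91.226.139.248 - 91.226.139.255) does not contain 91.226.139.238
  91.226.143.232/29 (91.226.143.232 - 91.226.143.239) does not contain 91.226.139.238
  91.226.139.160/27 (91.226.139.160 - 91.226.139.191) does not contain 91.226.139.238
  91.226.137.192/26 (91.226.137.192 - 91.226.137.255) does not contain 91.226.139.238
  95.226.139.0/24 (95.226.139.0 - 95.226.139.255) does not contain 91.226.139.238
Longest matching prefix is /21 -> next hop Router K.

Router K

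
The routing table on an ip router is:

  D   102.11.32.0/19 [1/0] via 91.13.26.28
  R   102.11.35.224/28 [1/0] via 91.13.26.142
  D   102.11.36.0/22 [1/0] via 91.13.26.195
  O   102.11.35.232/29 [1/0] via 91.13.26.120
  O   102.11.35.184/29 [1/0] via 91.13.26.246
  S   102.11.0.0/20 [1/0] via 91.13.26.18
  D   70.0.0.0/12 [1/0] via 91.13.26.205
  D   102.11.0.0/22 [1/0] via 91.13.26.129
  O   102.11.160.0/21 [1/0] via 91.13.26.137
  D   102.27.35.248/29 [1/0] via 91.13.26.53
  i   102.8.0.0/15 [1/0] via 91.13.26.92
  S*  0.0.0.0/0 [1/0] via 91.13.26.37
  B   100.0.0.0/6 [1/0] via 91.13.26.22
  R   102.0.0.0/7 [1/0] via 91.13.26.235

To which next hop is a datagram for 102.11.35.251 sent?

Routes whose prefix contains 102.11.35.251:
  0.0.0.0/0 (default, matches everything) -> 91.13.26.37
  100.0.0.0/6 (100.0.0.0 - 103.255.255.255) -> 91.13.26.22
  102.0.0.0/7 (102.0.0.0 - 103.255.255.255) -> 91.13.26.235
  102.11.32.0/19 (102.11.32.0 - 102.11.63.255) -> 91.13.26.28
More-specific entries that do NOT match:
  102.11.35.232/29 (102.11.35.232 - 102.11.35.239) does not contain 102.11.35.251
  102.11.35.184/29 (102.11.35.184 - 102.11.35.191) does not contain 102.11.35.251
  102.27.35.248/29 (102.27.35.248 - 102.27.35.255) does not contain 102.11.35.251
  102.11.35.224/28 (102.11.35.224 - 102.11.35.239) does not contain 102.11.35.251
  102.11.36.0/22 (102.11.36.0 - 102.11.39.255) does not contain 102.11.35.251
  102.11.0.0/22 (102.11.0.0 - 102.11.3.255) does not contain 102.11.35.251
  102.11.160.0/21 (102.11.160.0 - 102.11.167.255) does not contain 102.11.35.251
  102.11.0.0/20 (102.11.0.0 - 102.11.15.255) does not contain 102.11.35.251
Longest matching prefix is /19 -> next hop 91.13.26.28.

91.13.26.28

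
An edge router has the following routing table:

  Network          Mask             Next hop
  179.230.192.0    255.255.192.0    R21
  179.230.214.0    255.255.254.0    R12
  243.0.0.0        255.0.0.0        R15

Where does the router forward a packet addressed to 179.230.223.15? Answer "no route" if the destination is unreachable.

Routes whose prefix contains 179.230.223.15:
  179.230.192.0/18 (179.230.192.0 - 179.230.255.255) -> R21
More-specific entries that do NOT match:
  179.230.214.0/23 (179.230.214.0 - 179.230.215.255) does not contain 179.230.223.15
Longest matching prefix is /18 -> next hop R21.

R21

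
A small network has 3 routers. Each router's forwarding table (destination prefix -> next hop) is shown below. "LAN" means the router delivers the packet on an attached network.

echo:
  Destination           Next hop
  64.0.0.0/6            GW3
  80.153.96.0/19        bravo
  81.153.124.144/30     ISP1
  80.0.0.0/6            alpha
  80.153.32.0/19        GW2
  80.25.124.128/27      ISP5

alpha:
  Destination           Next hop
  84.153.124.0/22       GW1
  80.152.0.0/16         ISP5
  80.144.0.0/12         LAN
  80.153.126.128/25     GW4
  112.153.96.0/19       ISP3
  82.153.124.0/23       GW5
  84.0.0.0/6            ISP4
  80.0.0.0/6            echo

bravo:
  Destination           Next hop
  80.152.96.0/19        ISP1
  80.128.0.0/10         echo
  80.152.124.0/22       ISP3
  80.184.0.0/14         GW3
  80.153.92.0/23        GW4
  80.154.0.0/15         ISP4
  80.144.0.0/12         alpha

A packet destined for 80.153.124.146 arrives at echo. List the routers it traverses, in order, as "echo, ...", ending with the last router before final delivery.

echo, bravo, alpha

At echo: longest match for 80.153.124.146 is 80.153.96.0/19 -> bravo
At bravo: longest match for 80.153.124.146 is 80.144.0.0/12 -> alpha
At alpha: longest match for 80.153.124.146 is 80.144.0.0/12 -> LAN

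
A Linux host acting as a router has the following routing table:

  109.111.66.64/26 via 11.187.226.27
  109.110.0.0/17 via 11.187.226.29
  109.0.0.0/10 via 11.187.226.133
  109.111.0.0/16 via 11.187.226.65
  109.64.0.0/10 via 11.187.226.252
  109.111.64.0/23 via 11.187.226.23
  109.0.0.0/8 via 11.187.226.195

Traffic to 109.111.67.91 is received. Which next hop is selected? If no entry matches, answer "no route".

11.187.226.65

Routes whose prefix contains 109.111.67.91:
  109.0.0.0/8 (109.0.0.0 - 109.255.255.255) -> 11.187.226.195
  109.64.0.0/10 (109.64.0.0 - 109.127.255.255) -> 11.187.226.252
  109.111.0.0/16 (109.111.0.0 - 109.111.255.255) -> 11.187.226.65
More-specific entries that do NOT match:
  109.111.66.64/26 (109.111.66.64 - 109.111.66.127) does not contain 109.111.67.91
  109.111.64.0/23 (109.111.64.0 - 109.111.65.255) does not contain 109.111.67.91
  109.110.0.0/17 (109.110.0.0 - 109.110.127.255) does not contain 109.111.67.91
Longest matching prefix is /16 -> next hop 11.187.226.65.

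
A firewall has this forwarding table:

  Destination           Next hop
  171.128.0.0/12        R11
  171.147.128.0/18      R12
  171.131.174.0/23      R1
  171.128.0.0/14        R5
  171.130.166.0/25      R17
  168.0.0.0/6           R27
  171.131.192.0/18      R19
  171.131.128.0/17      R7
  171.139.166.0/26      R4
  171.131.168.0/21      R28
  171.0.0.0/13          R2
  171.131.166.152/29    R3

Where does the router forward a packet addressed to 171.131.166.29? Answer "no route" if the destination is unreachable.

R7

Routes whose prefix contains 171.131.166.29:
  168.0.0.0/6 (168.0.0.0 - 171.255.255.255) -> R27
  171.128.0.0/12 (171.128.0.0 - 171.143.255.255) -> R11
  171.128.0.0/14 (171.128.0.0 - 171.131.255.255) -> R5
  171.131.128.0/17 (171.131.128.0 - 171.131.255.255) -> R7
More-specific entries that do NOT match:
  171.131.166.152/29 (171.131.166.152 - 171.131.166.159) does not contain 171.131.166.29
  171.139.166.0/26 (171.139.166.0 - 171.139.166.63) does not contain 171.131.166.29
  171.130.166.0/25 (171.130.166.0 - 171.130.166.127) does not contain 171.131.166.29
  171.131.174.0/23 (171.131.174.0 - 171.131.175.255) does not contain 171.131.166.29
  171.131.168.0/21 (171.131.168.0 - 171.131.175.255) does not contain 171.131.166.29
  171.147.128.0/18 (171.147.128.0 - 171.147.191.255) does not contain 171.131.166.29
  171.131.192.0/18 (171.131.192.0 - 171.131.255.255) does not contain 171.131.166.29
Longest matching prefix is /17 -> next hop R7.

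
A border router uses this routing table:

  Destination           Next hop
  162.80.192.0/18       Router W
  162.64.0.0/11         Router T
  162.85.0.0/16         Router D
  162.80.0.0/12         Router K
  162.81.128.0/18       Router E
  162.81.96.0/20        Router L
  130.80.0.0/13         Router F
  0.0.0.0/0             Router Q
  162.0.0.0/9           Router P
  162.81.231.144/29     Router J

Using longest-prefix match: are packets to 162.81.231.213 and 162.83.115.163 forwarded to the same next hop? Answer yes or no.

162.81.231.213: longest match 162.80.0.0/12 -> Router K
162.83.115.163: longest match 162.80.0.0/12 -> Router K

yes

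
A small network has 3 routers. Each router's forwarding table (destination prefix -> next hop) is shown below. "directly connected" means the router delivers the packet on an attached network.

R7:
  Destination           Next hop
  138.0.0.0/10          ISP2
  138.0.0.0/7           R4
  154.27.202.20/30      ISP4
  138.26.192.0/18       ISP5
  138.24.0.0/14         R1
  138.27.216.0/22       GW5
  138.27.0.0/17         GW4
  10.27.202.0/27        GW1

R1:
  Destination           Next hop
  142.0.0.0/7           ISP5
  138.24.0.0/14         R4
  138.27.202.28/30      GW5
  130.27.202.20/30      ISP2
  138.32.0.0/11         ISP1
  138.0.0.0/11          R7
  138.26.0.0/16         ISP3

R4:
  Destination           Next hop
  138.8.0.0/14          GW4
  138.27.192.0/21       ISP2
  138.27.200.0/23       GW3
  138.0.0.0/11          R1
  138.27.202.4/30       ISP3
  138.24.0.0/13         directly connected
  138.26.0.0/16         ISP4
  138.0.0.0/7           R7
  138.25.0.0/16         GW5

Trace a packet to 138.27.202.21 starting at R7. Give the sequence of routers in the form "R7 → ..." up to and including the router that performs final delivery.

R7 → R1 → R4

At R7: longest match for 138.27.202.21 is 138.24.0.0/14 -> R1
At R1: longest match for 138.27.202.21 is 138.24.0.0/14 -> R4
At R4: longest match for 138.27.202.21 is 138.24.0.0/13 -> directly connected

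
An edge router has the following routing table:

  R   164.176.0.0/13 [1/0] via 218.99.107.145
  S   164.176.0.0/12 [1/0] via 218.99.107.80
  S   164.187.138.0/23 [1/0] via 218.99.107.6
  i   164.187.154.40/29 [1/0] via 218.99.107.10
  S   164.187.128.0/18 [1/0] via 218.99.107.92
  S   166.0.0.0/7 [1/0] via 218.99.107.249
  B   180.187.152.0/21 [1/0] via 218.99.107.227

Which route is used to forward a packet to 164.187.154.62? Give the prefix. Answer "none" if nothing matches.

Entries matching 164.187.154.62:
  164.176.0.0/12 (164.176.0.0 - 164.191.255.255)
  164.187.128.0/18 (164.187.128.0 - 164.187.191.255)
Most specific is 164.187.128.0/18.

164.187.128.0/18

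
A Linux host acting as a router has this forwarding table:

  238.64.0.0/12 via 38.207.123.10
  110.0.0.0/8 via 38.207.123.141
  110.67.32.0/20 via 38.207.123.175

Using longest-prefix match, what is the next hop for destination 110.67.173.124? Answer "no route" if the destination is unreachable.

38.207.123.141

Routes whose prefix contains 110.67.173.124:
  110.0.0.0/8 (110.0.0.0 - 110.255.255.255) -> 38.207.123.141
More-specific entries that do NOT match:
  110.67.32.0/20 (110.67.32.0 - 110.67.47.255) does not contain 110.67.173.124
  238.64.0.0/12 (238.64.0.0 - 238.79.255.255) does not contain 110.67.173.124
Longest matching prefix is /8 -> next hop 38.207.123.141.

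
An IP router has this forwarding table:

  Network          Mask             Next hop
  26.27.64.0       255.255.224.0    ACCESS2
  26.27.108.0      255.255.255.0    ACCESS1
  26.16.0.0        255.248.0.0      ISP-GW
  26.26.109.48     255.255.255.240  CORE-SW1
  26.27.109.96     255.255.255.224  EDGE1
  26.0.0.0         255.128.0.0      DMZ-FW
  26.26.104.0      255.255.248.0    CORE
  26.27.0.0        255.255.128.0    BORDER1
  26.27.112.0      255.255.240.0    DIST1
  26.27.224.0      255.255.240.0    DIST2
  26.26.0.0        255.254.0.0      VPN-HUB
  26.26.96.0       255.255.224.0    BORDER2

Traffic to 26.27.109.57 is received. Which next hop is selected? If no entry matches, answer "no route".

BORDER1

Routes whose prefix contains 26.27.109.57:
  26.0.0.0/9 (26.0.0.0 - 26.127.255.255) -> DMZ-FW
  26.26.0.0/15 (26.26.0.0 - 26.27.255.255) -> VPN-HUB
  26.27.0.0/17 (26.27.0.0 - 26.27.127.255) -> BORDER1
More-specific entries that do NOT match:
  26.26.109.48/28 (26.26.109.48 - 26.26.109.63) does not contain 26.27.109.57
  26.27.109.96/27 (26.27.109.96 - 26.27.109.127) does not contain 26.27.109.57
  26.27.108.0/24 (26.27.108.0 - 26.27.108.255) does not contain 26.27.109.57
  26.26.104.0/21 (26.26.104.0 - 26.26.111.255) does not contain 26.27.109.57
  26.27.112.0/20 (26.27.112.0 - 26.27.127.255) does not contain 26.27.109.57
  26.27.224.0/20 (26.27.224.0 - 26.27.239.255) does not contain 26.27.109.57
  26.27.64.0/19 (26.27.64.0 - 26.27.95.255) does not contain 26.27.109.57
  26.26.96.0/19 (26.26.96.0 - 26.26.127.255) does not contain 26.27.109.57
Longest matching prefix is /17 -> next hop BORDER1.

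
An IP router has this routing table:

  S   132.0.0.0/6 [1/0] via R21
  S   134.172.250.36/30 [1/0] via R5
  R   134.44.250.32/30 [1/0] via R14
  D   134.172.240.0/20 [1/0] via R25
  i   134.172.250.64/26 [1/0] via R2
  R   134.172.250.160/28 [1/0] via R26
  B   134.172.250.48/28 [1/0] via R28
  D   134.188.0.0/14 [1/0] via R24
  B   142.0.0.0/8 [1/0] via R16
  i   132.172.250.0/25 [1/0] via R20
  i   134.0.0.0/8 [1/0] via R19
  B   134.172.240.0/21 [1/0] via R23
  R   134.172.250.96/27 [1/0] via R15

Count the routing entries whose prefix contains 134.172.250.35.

Prefixes containing 134.172.250.35:
  132.0.0.0/6 (132.0.0.0 - 135.255.255.255)
  134.0.0.0/8 (134.0.0.0 - 134.255.255.255)
  134.172.240.0/20 (134.172.240.0 - 134.172.255.255)
Total matching entries: 3.

3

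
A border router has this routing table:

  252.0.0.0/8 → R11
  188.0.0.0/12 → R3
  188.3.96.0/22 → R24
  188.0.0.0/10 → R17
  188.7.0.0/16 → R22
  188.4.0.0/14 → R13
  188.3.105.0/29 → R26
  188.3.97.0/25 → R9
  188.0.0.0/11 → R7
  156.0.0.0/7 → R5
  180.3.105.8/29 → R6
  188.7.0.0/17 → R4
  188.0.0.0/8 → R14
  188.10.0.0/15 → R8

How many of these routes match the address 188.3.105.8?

4

Prefixes containing 188.3.105.8:
  188.0.0.0/8 (188.0.0.0 - 188.255.255.255)
  188.0.0.0/10 (188.0.0.0 - 188.63.255.255)
  188.0.0.0/11 (188.0.0.0 - 188.31.255.255)
  188.0.0.0/12 (188.0.0.0 - 188.15.255.255)
Total matching entries: 4.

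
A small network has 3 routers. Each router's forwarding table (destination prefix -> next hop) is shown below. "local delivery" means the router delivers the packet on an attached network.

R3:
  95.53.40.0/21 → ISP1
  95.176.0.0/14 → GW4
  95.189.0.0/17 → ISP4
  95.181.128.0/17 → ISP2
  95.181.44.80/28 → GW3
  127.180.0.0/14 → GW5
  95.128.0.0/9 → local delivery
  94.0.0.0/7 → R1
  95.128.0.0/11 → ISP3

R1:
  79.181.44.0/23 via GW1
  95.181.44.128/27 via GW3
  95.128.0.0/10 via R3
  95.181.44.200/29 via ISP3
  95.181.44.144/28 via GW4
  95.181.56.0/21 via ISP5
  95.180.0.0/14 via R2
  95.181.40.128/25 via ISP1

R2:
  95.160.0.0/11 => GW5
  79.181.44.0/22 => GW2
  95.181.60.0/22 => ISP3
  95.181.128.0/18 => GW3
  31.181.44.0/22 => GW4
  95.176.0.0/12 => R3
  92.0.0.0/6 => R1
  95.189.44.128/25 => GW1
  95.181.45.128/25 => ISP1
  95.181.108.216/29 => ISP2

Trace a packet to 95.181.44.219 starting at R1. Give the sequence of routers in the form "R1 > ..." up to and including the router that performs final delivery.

R1 > R2 > R3

At R1: longest match for 95.181.44.219 is 95.180.0.0/14 -> R2
At R2: longest match for 95.181.44.219 is 95.176.0.0/12 -> R3
At R3: longest match for 95.181.44.219 is 95.128.0.0/9 -> local delivery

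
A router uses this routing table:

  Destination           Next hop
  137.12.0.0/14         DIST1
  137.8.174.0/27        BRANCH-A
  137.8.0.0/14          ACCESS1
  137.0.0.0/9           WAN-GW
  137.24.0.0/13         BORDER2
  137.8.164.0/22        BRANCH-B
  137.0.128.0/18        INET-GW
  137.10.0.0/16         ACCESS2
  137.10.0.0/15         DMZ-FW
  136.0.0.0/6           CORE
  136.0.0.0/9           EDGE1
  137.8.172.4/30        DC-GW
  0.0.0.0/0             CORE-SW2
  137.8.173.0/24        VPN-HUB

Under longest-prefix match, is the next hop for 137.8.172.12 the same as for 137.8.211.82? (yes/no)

137.8.172.12: longest match 137.8.0.0/14 -> ACCESS1
137.8.211.82: longest match 137.8.0.0/14 -> ACCESS1

yes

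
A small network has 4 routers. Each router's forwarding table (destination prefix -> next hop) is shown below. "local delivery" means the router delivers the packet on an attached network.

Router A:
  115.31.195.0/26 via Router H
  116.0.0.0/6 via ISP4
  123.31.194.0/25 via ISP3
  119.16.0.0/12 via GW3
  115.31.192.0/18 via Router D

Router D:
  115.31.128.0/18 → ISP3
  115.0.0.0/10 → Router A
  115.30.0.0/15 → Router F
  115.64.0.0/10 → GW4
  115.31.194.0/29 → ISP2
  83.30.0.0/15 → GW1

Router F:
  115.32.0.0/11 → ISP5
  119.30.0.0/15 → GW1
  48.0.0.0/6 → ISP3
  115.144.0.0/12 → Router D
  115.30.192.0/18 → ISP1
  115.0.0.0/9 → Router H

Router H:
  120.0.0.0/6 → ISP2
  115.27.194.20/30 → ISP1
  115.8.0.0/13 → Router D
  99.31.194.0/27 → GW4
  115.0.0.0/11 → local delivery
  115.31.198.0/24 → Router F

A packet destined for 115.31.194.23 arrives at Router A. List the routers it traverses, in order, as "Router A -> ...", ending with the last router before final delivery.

Router A -> Router D -> Router F -> Router H

At Router A: longest match for 115.31.194.23 is 115.31.192.0/18 -> Router D
At Router D: longest match for 115.31.194.23 is 115.30.0.0/15 -> Router F
At Router F: longest match for 115.31.194.23 is 115.0.0.0/9 -> Router H
At Router H: longest match for 115.31.194.23 is 115.0.0.0/11 -> local delivery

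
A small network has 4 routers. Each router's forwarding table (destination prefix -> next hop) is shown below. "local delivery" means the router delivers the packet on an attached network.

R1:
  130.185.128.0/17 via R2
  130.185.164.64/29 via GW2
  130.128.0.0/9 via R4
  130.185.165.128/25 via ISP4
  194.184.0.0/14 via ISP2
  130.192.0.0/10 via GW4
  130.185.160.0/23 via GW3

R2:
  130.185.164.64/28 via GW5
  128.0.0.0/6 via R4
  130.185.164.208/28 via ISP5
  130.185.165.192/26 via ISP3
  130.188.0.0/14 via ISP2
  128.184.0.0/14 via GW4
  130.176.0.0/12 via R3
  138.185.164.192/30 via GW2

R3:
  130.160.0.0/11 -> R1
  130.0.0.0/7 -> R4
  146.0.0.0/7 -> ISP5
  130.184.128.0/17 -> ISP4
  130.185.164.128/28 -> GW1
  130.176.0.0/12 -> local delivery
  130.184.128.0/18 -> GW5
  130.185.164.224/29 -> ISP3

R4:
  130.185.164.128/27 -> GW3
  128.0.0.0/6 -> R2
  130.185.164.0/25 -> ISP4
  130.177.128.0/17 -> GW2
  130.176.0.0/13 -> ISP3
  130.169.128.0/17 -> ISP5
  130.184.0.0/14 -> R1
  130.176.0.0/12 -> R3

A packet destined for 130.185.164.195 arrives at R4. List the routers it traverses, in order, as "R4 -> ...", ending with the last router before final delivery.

At R4: longest match for 130.185.164.195 is 130.184.0.0/14 -> R1
At R1: longest match for 130.185.164.195 is 130.185.128.0/17 -> R2
At R2: longest match for 130.185.164.195 is 130.176.0.0/12 -> R3
At R3: longest match for 130.185.164.195 is 130.176.0.0/12 -> local delivery

R4 -> R1 -> R2 -> R3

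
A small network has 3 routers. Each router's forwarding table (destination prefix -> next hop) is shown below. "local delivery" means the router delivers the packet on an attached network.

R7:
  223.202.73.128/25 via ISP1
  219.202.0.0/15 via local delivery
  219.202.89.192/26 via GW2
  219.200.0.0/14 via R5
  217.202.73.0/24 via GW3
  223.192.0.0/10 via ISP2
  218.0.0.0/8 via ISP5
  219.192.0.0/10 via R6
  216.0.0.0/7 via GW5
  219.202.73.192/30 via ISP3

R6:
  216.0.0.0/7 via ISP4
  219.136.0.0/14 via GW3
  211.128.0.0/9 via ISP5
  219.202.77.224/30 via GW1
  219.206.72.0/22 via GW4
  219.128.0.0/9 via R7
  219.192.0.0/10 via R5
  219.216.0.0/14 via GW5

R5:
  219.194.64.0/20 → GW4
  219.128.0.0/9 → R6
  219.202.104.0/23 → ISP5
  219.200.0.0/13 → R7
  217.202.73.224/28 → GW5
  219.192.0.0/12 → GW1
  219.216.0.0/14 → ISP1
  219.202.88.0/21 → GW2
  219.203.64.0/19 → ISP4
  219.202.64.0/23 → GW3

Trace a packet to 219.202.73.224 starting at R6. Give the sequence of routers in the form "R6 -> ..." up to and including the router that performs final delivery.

R6 -> R5 -> R7

At R6: longest match for 219.202.73.224 is 219.192.0.0/10 -> R5
At R5: longest match for 219.202.73.224 is 219.200.0.0/13 -> R7
At R7: longest match for 219.202.73.224 is 219.202.0.0/15 -> local delivery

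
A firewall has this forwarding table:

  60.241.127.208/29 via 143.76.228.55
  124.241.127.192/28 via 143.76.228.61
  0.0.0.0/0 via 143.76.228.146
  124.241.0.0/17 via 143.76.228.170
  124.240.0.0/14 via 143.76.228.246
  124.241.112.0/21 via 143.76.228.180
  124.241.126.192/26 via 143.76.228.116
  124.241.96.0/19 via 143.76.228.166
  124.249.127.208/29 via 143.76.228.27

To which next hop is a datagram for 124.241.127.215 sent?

143.76.228.166

Routes whose prefix contains 124.241.127.215:
  0.0.0.0/0 (default, matches everything) -> 143.76.228.146
  124.240.0.0/14 (124.240.0.0 - 124.243.255.255) -> 143.76.228.246
  124.241.0.0/17 (124.241.0.0 - 124.241.127.255) -> 143.76.228.170
  124.241.96.0/19 (124.241.96.0 - 124.241.127.255) -> 143.76.228.166
More-specific entries that do NOT match:
  60.241.127.208/29 (60.241.127.208 - 60.241.127.215) does not contain 124.241.127.215
  124.249.127.208/29 (124.249.127.208 - 124.249.127.215) does not contain 124.241.127.215
  124.241.127.192/28 (124.241.127.192 - 124.241.127.207) does not contain 124.241.127.215
  124.241.126.192/26 (124.241.126.192 - 124.241.126.255) does not contain 124.241.127.215
  124.241.112.0/21 (124.241.112.0 - 124.241.119.255) does not contain 124.241.127.215
Longest matching prefix is /19 -> next hop 143.76.228.166.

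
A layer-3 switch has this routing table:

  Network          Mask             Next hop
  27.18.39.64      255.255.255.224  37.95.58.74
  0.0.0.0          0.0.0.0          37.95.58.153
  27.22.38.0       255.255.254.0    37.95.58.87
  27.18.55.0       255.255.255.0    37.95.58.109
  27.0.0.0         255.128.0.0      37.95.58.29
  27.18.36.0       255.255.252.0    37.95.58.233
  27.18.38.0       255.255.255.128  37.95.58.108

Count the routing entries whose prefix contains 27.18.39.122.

3

Prefixes containing 27.18.39.122:
  0.0.0.0/0 (default, matches everything)
  27.0.0.0/9 (27.0.0.0 - 27.127.255.255)
  27.18.36.0/22 (27.18.36.0 - 27.18.39.255)
Total matching entries: 3.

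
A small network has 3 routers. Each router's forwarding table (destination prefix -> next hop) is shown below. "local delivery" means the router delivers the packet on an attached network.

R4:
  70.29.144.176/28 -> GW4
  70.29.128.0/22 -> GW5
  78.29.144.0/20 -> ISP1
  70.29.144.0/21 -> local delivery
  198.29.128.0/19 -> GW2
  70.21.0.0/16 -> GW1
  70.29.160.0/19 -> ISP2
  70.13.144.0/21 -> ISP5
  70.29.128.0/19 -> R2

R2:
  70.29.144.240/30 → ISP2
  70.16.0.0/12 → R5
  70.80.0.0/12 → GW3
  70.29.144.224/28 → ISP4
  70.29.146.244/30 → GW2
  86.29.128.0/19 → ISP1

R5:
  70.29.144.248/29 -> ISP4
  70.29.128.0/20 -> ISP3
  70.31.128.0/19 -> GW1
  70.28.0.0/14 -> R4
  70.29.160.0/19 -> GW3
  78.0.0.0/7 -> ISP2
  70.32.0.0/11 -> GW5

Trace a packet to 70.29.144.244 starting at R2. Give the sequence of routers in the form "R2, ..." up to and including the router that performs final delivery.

At R2: longest match for 70.29.144.244 is 70.16.0.0/12 -> R5
At R5: longest match for 70.29.144.244 is 70.28.0.0/14 -> R4
At R4: longest match for 70.29.144.244 is 70.29.144.0/21 -> local delivery

R2, R5, R4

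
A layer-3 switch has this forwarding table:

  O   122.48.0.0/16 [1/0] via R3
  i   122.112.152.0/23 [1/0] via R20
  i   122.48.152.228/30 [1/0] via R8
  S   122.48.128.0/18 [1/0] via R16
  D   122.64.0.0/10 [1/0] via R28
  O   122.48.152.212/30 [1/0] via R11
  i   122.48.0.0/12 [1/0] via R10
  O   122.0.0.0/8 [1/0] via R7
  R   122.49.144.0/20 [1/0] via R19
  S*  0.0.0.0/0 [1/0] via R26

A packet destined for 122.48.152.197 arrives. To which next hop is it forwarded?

R16

Routes whose prefix contains 122.48.152.197:
  0.0.0.0/0 (default, matches everything) -> R26
  122.0.0.0/8 (122.0.0.0 - 122.255.255.255) -> R7
  122.48.0.0/12 (122.48.0.0 - 122.63.255.255) -> R10
  122.48.0.0/16 (122.48.0.0 - 122.48.255.255) -> R3
  122.48.128.0/18 (122.48.128.0 - 122.48.191.255) -> R16
More-specific entries that do NOT match:
  122.48.152.228/30 (122.48.152.228 - 122.48.152.231) does not contain 122.48.152.197
  122.48.152.212/30 (122.48.152.212 - 122.48.152.215) does not contain 122.48.152.197
  122.112.152.0/23 (122.112.152.0 - 122.112.153.255) does not contain 122.48.152.197
  122.49.144.0/20 (122.49.144.0 - 122.49.159.255) does not contain 122.48.152.197
Longest matching prefix is /18 -> next hop R16.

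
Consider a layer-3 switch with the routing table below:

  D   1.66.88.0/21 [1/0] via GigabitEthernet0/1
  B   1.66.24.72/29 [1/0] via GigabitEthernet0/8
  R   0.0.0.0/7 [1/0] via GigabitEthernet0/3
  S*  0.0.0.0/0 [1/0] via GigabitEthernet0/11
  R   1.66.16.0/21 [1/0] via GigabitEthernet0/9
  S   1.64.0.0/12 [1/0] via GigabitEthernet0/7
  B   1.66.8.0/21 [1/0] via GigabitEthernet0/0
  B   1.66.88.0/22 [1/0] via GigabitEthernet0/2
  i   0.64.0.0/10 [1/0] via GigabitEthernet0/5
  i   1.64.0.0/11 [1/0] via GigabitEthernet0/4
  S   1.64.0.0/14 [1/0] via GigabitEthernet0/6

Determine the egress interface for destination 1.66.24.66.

GigabitEthernet0/6

Routes whose prefix contains 1.66.24.66:
  0.0.0.0/0 (default, matches everything) -> GigabitEthernet0/11
  0.0.0.0/7 (0.0.0.0 - 1.255.255.255) -> GigabitEthernet0/3
  1.64.0.0/11 (1.64.0.0 - 1.95.255.255) -> GigabitEthernet0/4
  1.64.0.0/12 (1.64.0.0 - 1.79.255.255) -> GigabitEthernet0/7
  1.64.0.0/14 (1.64.0.0 - 1.67.255.255) -> GigabitEthernet0/6
More-specific entries that do NOT match:
  1.66.24.72/29 (1.66.24.72 - 1.66.24.79) does not contain 1.66.24.66
  1.66.88.0/22 (1.66.88.0 - 1.66.91.255) does not contain 1.66.24.66
  1.66.88.0/21 (1.66.88.0 - 1.66.95.255) does not contain 1.66.24.66
  1.66.16.0/21 (1.66.16.0 - 1.66.23.255) does not contain 1.66.24.66
  1.66.8.0/21 (1.66.8.0 - 1.66.15.255) does not contain 1.66.24.66
Longest matching prefix is /14 -> interface GigabitEthernet0/6.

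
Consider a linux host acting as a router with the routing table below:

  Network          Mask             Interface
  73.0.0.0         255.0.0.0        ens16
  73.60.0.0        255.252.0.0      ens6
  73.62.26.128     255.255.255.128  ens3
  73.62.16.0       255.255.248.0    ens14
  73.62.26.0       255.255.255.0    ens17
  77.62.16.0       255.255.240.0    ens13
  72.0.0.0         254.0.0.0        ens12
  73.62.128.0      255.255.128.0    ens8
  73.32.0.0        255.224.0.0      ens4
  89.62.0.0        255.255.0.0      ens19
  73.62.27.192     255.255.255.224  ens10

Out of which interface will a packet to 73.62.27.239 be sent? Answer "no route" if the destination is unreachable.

Routes whose prefix contains 73.62.27.239:
  72.0.0.0/7 (72.0.0.0 - 73.255.255.255) -> ens12
  73.0.0.0/8 (73.0.0.0 - 73.255.255.255) -> ens16
  73.32.0.0/11 (73.32.0.0 - 73.63.255.255) -> ens4
  73.60.0.0/14 (73.60.0.0 - 73.63.255.255) -> ens6
More-specific entries that do NOT match:
  73.62.27.192/27 (73.62.27.192 - 73.62.27.223) does not contain 73.62.27.239
  73.62.26.128/25 (73.62.26.128 - 73.62.26.255) does not contain 73.62.27.239
  73.62.26.0/24 (73.62.26.0 - 73.62.26.255) does not contain 73.62.27.239
  73.62.16.0/21 (73.62.16.0 - 73.62.23.255) does not contain 73.62.27.239
  77.62.16.0/20 (77.62.16.0 - 77.62.31.255) does not contain 73.62.27.239
  73.62.128.0/17 (73.62.128.0 - 73.62.255.255) does not contain 73.62.27.239
  89.62.0.0/16 (89.62.0.0 - 89.62.255.255) does not contain 73.62.27.239
Longest matching prefix is /14 -> interface ens6.

ens6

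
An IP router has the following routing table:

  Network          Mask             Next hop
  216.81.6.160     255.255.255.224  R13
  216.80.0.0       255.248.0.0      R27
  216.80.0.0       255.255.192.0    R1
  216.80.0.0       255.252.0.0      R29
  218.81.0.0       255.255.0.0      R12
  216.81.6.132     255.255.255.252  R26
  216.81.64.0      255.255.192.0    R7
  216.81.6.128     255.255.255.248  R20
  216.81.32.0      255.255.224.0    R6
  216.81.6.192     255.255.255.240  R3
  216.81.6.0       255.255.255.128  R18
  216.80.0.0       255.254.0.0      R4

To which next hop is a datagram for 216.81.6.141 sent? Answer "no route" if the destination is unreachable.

R4

Routes whose prefix contains 216.81.6.141:
  216.80.0.0/13 (216.80.0.0 - 216.87.255.255) -> R27
  216.80.0.0/14 (216.80.0.0 - 216.83.255.255) -> R29
  216.80.0.0/15 (216.80.0.0 - 216.81.255.255) -> R4
More-specific entries that do NOT match:
  216.81.6.132/30 (216.81.6.132 - 216.81.6.135) does not contain 216.81.6.141
  216.81.6.128/29 (216.81.6.128 - 216.81.6.135) does not contain 216.81.6.141
  216.81.6.192/28 (216.81.6.192 - 216.81.6.207) does not contain 216.81.6.141
  216.81.6.160/27 (216.81.6.160 - 216.81.6.191) does not contain 216.81.6.141
  216.81.6.0/25 (216.81.6.0 - 216.81.6.127) does not contain 216.81.6.141
  216.81.32.0/19 (216.81.32.0 - 216.81.63.255) does not contain 216.81.6.141
  216.80.0.0/18 (216.80.0.0 - 216.80.63.255) does not contain 216.81.6.141
  216.81.64.0/18 (216.81.64.0 - 216.81.127.255) does not contain 216.81.6.141
  218.81.0.0/16 (218.81.0.0 - 218.81.255.255) does not contain 216.81.6.141
Longest matching prefix is /15 -> next hop R4.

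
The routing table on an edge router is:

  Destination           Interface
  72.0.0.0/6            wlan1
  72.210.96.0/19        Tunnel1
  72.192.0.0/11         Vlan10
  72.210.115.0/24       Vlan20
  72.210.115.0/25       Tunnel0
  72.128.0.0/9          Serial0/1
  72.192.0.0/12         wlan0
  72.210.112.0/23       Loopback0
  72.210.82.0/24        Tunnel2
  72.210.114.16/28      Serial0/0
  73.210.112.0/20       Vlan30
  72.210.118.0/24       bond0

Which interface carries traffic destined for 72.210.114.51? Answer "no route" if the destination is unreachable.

Routes whose prefix contains 72.210.114.51:
  72.0.0.0/6 (72.0.0.0 - 75.255.255.255) -> wlan1
  72.128.0.0/9 (72.128.0.0 - 72.255.255.255) -> Serial0/1
  72.192.0.0/11 (72.192.0.0 - 72.223.255.255) -> Vlan10
  72.210.96.0/19 (72.210.96.0 - 72.210.127.255) -> Tunnel1
More-specific entries that do NOT match:
  72.210.114.16/28 (72.210.114.16 - 72.210.114.31) does not contain 72.210.114.51
  72.210.115.0/25 (72.210.115.0 - 72.210.115.127) does not contain 72.210.114.51
  72.210.115.0/24 (72.210.115.0 - 72.210.115.255) does not contain 72.210.114.51
  72.210.82.0/24 (72.210.82.0 - 72.210.82.255) does not contain 72.210.114.51
  72.210.118.0/24 (72.210.118.0 - 72.210.118.255) does not contain 72.210.114.51
  72.210.112.0/23 (72.210.112.0 - 72.210.113.255) does not contain 72.210.114.51
  73.210.112.0/20 (73.210.112.0 - 73.210.127.255) does not contain 72.210.114.51
Longest matching prefix is /19 -> interface Tunnel1.

Tunnel1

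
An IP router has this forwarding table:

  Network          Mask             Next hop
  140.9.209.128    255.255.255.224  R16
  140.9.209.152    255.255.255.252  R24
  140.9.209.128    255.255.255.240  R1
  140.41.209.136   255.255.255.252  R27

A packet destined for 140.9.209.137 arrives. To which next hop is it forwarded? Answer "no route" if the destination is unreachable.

R1

Routes whose prefix contains 140.9.209.137:
  140.9.209.128/27 (140.9.209.128 - 140.9.209.159) -> R16
  140.9.209.128/28 (140.9.209.128 - 140.9.209.143) -> R1
More-specific entries that do NOT match:
  140.9.209.152/30 (140.9.209.152 - 140.9.209.155) does not contain 140.9.209.137
  140.41.209.136/30 (140.41.209.136 - 140.41.209.139) does not contain 140.9.209.137
Longest matching prefix is /28 -> next hop R1.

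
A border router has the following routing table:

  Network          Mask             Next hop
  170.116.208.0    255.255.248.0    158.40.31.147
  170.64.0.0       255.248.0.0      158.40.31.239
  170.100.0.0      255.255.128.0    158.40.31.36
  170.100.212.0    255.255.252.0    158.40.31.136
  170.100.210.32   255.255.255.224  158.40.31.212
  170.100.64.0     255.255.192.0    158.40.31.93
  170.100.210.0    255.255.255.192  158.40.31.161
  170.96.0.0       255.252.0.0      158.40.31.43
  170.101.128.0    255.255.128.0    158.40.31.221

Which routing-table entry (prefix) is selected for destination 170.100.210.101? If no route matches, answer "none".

none

170.100.210.101 is outside every listed prefix and there is no default route.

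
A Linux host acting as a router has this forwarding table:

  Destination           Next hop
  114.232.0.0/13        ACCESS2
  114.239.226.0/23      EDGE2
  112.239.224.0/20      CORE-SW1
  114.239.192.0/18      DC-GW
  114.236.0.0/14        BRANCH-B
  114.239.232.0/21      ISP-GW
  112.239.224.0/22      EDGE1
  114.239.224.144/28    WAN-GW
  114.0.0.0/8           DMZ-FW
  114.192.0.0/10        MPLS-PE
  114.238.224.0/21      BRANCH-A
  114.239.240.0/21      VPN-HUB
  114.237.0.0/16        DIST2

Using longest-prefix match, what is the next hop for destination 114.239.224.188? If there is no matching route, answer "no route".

Routes whose prefix contains 114.239.224.188:
  114.0.0.0/8 (114.0.0.0 - 114.255.255.255) -> DMZ-FW
  114.192.0.0/10 (114.192.0.0 - 114.255.255.255) -> MPLS-PE
  114.232.0.0/13 (114.232.0.0 - 114.239.255.255) -> ACCESS2
  114.236.0.0/14 (114.236.0.0 - 114.239.255.255) -> BRANCH-B
  114.239.192.0/18 (114.239.192.0 - 114.239.255.255) -> DC-GW
More-specific entries that do NOT match:
  114.239.224.144/28 (114.239.224.144 - 114.239.224.159) does not contain 114.239.224.188
  114.239.226.0/23 (114.239.226.0 - 114.239.227.255) does not contain 114.239.224.188
  112.239.224.0/22 (112.239.224.0 - 112.239.227.255) does not contain 114.239.224.188
  114.239.232.0/21 (114.239.232.0 - 114.239.239.255) does not contain 114.239.224.188
  114.238.224.0/21 (114.238.224.0 - 114.238.231.255) does not contain 114.239.224.188
  114.239.240.0/21 (114.239.240.0 - 114.239.247.255) does not contain 114.239.224.188
  112.239.224.0/20 (112.239.224.0 - 112.239.239.255) does not contain 114.239.224.188
Longest matching prefix is /18 -> next hop DC-GW.

DC-GW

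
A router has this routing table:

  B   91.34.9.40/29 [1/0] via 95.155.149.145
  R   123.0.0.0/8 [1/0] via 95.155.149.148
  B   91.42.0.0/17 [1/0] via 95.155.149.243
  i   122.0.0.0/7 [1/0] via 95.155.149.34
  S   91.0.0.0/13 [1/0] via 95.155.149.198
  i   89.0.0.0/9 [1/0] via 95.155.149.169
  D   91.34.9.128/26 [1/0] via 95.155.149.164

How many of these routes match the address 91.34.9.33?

0

No listed prefix contains 91.34.9.33.
Total matching entries: 0.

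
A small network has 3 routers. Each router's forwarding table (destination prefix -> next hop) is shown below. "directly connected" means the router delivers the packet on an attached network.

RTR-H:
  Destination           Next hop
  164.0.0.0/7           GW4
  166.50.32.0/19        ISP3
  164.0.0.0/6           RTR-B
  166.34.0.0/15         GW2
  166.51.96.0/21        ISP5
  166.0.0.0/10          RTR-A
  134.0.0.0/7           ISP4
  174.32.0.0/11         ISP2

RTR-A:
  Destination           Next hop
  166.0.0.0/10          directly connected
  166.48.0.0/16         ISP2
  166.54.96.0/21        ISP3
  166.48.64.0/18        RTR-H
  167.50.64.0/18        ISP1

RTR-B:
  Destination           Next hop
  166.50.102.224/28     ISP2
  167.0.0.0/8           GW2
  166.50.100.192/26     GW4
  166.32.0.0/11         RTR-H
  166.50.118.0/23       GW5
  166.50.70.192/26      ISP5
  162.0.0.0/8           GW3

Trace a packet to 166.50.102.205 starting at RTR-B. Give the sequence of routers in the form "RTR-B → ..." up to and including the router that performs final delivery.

At RTR-B: longest match for 166.50.102.205 is 166.32.0.0/11 -> RTR-H
At RTR-H: longest match for 166.50.102.205 is 166.0.0.0/10 -> RTR-A
At RTR-A: longest match for 166.50.102.205 is 166.0.0.0/10 -> directly connected

RTR-B → RTR-H → RTR-A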